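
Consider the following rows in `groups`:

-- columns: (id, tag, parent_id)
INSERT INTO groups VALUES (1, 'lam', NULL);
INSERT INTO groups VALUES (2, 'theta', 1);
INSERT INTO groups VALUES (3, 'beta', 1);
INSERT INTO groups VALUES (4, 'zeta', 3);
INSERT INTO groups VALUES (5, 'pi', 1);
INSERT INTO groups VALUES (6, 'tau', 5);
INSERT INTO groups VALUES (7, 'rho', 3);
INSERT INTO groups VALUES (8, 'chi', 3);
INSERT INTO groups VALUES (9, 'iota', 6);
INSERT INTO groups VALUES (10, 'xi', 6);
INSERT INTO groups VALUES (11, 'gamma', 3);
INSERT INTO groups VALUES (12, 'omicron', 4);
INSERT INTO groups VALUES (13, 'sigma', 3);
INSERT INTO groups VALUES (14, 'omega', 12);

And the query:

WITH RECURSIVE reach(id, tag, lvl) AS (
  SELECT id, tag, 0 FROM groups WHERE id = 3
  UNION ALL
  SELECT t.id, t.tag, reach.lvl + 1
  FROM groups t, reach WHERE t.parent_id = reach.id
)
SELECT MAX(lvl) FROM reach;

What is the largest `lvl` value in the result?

Base: id=3 (beta) at lvl 0.
Iteration 1: rows with parent_id in {3} -> zeta (id 4, lvl 1), rho (id 7, lvl 1), chi (id 8, lvl 1), gamma (id 11, lvl 1), sigma (id 13, lvl 1).
Iteration 2: rows with parent_id in {4,7,8,11,13} -> omicron (id 12, lvl 2).
Iteration 3: rows with parent_id in {12} -> omega (id 14, lvl 3).
Iteration 4: no rows with parent_id in {14}; recursion stops.
lvl values: 0, 1, 1, 1, 1, 1, 2, 3; the maximum is 3.

3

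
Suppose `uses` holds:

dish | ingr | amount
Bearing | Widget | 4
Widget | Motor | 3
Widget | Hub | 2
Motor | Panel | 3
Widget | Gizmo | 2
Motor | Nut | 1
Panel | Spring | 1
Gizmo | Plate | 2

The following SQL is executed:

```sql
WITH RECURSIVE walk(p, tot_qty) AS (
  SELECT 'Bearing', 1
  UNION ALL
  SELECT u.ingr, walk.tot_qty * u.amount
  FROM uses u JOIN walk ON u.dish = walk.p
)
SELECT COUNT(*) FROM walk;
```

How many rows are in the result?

9

Base: (Bearing, tot_qty=1).
Iteration 1: components of {Bearing} -> Widget = 1*4 = 4.
Iteration 2: components of {Widget} -> Gizmo = 4*2 = 8, Hub = 4*2 = 8, Motor = 4*3 = 12.
Iteration 3: components of {Gizmo,Hub,Motor} -> Nut = 12*1 = 12, Panel = 12*3 = 36, Plate = 8*2 = 16.
Iteration 4: components of {Nut,Panel,Plate} -> Spring = 36*1 = 36.
Iteration 5: no further components; recursion stops.
Total rows emitted: 9.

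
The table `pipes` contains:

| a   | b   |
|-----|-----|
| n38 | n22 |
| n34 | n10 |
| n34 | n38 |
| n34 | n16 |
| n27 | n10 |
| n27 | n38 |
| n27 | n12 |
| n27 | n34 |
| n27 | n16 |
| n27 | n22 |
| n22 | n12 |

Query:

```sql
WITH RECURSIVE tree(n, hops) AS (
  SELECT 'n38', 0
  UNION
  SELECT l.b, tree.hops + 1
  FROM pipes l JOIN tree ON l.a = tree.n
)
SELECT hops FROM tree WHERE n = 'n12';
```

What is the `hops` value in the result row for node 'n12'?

2

Base: (n38, hops=0).
Iteration 1: edges from {n38} -> (n22, hops=1).
Iteration 2: edges from {n22} -> (n12, hops=2).
Iteration 3: no outgoing edges from {n12}; recursion stops.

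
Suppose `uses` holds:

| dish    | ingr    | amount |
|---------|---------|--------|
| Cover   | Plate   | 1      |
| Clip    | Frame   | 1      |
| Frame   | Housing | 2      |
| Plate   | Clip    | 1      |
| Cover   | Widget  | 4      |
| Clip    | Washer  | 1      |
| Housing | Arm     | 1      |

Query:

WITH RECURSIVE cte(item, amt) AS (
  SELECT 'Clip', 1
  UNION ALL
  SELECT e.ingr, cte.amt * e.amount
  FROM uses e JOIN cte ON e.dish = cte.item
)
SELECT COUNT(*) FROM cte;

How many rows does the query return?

5

Base: (Clip, amt=1).
Iteration 1: components of {Clip} -> Frame = 1*1 = 1, Washer = 1*1 = 1.
Iteration 2: components of {Frame,Washer} -> Housing = 1*2 = 2.
Iteration 3: components of {Housing} -> Arm = 2*1 = 2.
Iteration 4: no further components; recursion stops.
Total rows emitted: 5.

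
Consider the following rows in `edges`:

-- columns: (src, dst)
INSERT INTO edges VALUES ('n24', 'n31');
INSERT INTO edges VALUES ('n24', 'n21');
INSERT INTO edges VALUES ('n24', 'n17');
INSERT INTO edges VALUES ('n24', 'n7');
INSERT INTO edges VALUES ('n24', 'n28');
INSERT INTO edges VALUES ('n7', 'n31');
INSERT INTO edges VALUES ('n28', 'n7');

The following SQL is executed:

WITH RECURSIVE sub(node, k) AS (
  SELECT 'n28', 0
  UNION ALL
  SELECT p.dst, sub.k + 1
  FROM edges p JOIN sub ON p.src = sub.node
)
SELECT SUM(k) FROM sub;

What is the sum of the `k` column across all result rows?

3

Base: (n28, k=0).
Iteration 1: edges from {n28} -> (n7, k=1).
Iteration 2: edges from {n7} -> (n31, k=2).
Iteration 3: no outgoing edges from {n31}; recursion stops.
SUM(k) = 0 + 1 + 2 = 3.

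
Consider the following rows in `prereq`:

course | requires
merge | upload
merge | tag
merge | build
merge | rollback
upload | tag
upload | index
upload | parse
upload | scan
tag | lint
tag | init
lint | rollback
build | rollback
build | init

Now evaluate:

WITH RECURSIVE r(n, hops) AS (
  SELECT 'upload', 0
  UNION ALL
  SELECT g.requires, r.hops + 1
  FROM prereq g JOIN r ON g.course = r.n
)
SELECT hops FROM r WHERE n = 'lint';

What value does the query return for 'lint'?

2

Base: (upload, hops=0).
Iteration 1: edges from {upload} -> (index, hops=1), (parse, hops=1), (scan, hops=1), (tag, hops=1).
Iteration 2: edges from {index,parse,scan,tag} -> (init, hops=2), (lint, hops=2).
Iteration 3: edges from {init,lint} -> (rollback, hops=3).
Iteration 4: no outgoing edges from {rollback}; recursion stops.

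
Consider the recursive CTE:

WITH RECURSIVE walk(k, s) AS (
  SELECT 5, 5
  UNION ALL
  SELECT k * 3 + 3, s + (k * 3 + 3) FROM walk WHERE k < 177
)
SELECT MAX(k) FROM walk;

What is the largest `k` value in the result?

Base: k=5, s=5.
Iteration 1: 5 < 177 holds -> k = 5 * 3 + 3 = 18, s = 5 + 18 = 23.
Iteration 2: 18 < 177 holds -> k = 18 * 3 + 3 = 57, s = 23 + 57 = 80.
Iteration 3: 57 < 177 holds -> k = 57 * 3 + 3 = 174, s = 80 + 174 = 254.
Iteration 4: 174 < 177 holds -> k = 174 * 3 + 3 = 525, s = 254 + 525 = 779.
Iteration 5: 525 < 177 fails; recursion stops.
k values: 5, 18, 57, 174, 525; the maximum is 525.

525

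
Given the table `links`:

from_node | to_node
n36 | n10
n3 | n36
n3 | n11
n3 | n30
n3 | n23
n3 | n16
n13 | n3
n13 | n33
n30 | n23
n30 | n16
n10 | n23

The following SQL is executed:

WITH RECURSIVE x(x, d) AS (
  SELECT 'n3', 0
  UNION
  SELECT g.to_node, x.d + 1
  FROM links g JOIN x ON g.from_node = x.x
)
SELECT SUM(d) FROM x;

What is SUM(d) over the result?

Base: (n3, d=0).
Iteration 1: edges from {n3} -> (n11, d=1), (n16, d=1), (n23, d=1), (n30, d=1), (n36, d=1).
Iteration 2: edges from {n11,n16,n23,n30,n36} -> (n10, d=2), (n16, d=2), (n23, d=2).
Iteration 3: edges from {n10,n16,n23} -> (n23, d=3).
Iteration 4: no outgoing edges from {n23}; recursion stops.
SUM(d) = 0 + 1 + 1 + 1 + 1 + 1 + 2 + 2 + 2 + 3 = 14.

14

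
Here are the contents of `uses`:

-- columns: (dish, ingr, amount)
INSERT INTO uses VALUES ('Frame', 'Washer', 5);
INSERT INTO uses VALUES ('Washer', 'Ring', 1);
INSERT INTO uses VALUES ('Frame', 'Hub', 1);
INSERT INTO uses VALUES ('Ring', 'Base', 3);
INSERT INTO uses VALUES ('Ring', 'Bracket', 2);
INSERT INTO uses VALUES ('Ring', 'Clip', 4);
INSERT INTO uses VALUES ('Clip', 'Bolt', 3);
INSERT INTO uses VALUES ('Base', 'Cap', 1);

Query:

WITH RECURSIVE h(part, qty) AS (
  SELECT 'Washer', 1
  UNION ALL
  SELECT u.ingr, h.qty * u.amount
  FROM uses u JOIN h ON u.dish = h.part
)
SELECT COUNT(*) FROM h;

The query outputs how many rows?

Base: (Washer, qty=1).
Iteration 1: components of {Washer} -> Ring = 1*1 = 1.
Iteration 2: components of {Ring} -> Base = 1*3 = 3, Bracket = 1*2 = 2, Clip = 1*4 = 4.
Iteration 3: components of {Base,Bracket,Clip} -> Bolt = 4*3 = 12, Cap = 3*1 = 3.
Iteration 4: no further components; recursion stops.
Total rows emitted: 7.

7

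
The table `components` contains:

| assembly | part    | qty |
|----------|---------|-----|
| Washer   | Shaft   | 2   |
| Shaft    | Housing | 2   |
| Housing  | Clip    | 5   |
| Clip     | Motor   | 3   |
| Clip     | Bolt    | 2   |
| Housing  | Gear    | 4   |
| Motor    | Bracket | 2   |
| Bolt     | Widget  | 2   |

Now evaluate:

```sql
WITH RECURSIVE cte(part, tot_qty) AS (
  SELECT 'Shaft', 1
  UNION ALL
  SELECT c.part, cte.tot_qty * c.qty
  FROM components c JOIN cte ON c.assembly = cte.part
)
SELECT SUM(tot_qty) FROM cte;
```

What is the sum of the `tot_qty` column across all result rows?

Base: (Shaft, tot_qty=1).
Iteration 1: components of {Shaft} -> Housing = 1*2 = 2.
Iteration 2: components of {Housing} -> Clip = 2*5 = 10, Gear = 2*4 = 8.
Iteration 3: components of {Clip,Gear} -> Bolt = 10*2 = 20, Motor = 10*3 = 30.
Iteration 4: components of {Bolt,Motor} -> Bracket = 30*2 = 60, Widget = 20*2 = 40.
Iteration 5: no further components; recursion stops.
SUM(tot_qty) = 1 + 2 + 10 + 8 + 30 + 20 + 60 + 40 = 171.

171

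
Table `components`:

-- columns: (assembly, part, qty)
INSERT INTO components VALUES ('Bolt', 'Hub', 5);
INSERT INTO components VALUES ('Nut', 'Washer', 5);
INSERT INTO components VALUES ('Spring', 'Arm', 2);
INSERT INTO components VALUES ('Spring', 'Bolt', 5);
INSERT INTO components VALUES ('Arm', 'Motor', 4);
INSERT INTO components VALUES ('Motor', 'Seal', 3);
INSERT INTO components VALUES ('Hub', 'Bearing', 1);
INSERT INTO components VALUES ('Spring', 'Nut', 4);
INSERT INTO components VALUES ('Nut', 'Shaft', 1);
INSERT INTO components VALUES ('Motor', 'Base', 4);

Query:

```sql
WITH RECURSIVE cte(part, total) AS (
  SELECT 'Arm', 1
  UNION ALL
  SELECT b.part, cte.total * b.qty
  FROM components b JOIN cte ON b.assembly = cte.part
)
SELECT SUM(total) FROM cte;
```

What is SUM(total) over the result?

Base: (Arm, total=1).
Iteration 1: components of {Arm} -> Motor = 1*4 = 4.
Iteration 2: components of {Motor} -> Base = 4*4 = 16, Seal = 4*3 = 12.
Iteration 3: no further components; recursion stops.
SUM(total) = 1 + 4 + 12 + 16 = 33.

33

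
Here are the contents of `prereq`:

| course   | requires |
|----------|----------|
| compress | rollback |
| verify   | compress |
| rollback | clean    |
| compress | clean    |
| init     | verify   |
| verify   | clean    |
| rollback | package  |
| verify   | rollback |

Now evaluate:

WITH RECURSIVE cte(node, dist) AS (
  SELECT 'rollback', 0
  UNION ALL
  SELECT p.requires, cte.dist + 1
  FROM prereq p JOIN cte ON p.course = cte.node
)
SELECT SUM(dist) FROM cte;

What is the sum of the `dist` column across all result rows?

2

Base: (rollback, dist=0).
Iteration 1: edges from {rollback} -> (clean, dist=1), (package, dist=1).
Iteration 2: no outgoing edges from {clean,package}; recursion stops.
SUM(dist) = 0 + 1 + 1 = 2.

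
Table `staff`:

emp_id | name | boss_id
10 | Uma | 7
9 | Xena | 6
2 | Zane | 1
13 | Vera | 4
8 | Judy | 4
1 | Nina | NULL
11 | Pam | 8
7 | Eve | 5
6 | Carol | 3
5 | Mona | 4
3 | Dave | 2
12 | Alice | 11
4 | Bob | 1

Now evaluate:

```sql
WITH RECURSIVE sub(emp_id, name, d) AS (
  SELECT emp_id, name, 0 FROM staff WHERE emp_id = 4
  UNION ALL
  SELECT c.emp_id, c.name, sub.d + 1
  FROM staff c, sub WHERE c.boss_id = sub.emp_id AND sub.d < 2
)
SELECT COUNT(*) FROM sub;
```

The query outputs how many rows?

Base: emp_id=4 (Bob) at d 0.
Iteration 1: rows with boss_id in {4} -> Mona (id 5, d 1), Judy (id 8, d 1), Vera (id 13, d 1).
Iteration 2: rows with boss_id in {5,8,13} -> Eve (id 7, d 2), Pam (id 11, d 2).
Iteration 3: d < 2 fails for all current rows; recursion stops.
Total rows emitted: 6.

6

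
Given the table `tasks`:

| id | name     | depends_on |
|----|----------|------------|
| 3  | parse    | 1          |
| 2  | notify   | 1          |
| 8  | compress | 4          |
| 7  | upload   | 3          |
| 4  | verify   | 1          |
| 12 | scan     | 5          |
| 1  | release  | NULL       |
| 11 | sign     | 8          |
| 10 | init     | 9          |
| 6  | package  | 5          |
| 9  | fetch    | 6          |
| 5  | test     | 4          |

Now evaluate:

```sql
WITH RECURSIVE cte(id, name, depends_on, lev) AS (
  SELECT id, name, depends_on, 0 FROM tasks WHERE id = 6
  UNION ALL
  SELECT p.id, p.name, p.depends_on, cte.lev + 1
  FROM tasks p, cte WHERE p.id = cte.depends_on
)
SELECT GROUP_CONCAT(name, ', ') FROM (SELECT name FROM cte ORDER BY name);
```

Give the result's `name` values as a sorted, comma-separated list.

Base: id=6 (package), depends_on=5, lev 0.
Iteration 1: join on id=5 -> test (id 5, depends_on=4, lev 1).
Iteration 2: join on id=4 -> verify (id 4, depends_on=1, lev 2).
Iteration 3: join on id=1 -> release (id 1, depends_on=NULL, lev 3).
Iteration 4: depends_on is NULL; no match; recursion stops.

package, release, test, verify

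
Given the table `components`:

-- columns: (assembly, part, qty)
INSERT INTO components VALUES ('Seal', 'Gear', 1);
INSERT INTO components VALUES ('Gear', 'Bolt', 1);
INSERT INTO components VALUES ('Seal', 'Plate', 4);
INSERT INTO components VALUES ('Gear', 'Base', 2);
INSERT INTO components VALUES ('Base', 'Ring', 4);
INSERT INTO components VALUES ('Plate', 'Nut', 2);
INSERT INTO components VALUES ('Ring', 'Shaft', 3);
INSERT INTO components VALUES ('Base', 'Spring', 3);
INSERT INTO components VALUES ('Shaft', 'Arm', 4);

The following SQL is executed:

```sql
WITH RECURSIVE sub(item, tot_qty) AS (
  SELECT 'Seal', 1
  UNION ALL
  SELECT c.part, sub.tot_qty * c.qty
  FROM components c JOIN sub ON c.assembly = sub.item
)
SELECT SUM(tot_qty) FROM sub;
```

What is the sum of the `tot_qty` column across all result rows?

Base: (Seal, tot_qty=1).
Iteration 1: components of {Seal} -> Gear = 1*1 = 1, Plate = 1*4 = 4.
Iteration 2: components of {Gear,Plate} -> Base = 1*2 = 2, Bolt = 1*1 = 1, Nut = 4*2 = 8.
Iteration 3: components of {Base,Bolt,Nut} -> Ring = 2*4 = 8, Spring = 2*3 = 6.
Iteration 4: components of {Ring,Spring} -> Shaft = 8*3 = 24.
Iteration 5: components of {Shaft} -> Arm = 24*4 = 96.
Iteration 6: no further components; recursion stops.
SUM(tot_qty) = 1 + 1 + 4 + 1 + 2 + 8 + 8 + 6 + 24 + 96 = 151.

151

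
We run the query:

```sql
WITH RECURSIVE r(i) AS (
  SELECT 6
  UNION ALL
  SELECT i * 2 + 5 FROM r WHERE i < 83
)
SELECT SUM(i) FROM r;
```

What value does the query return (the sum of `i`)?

145

Base: i=6.
Iteration 1: 6 < 83 holds -> i = 6 * 2 + 5 = 17.
Iteration 2: 17 < 83 holds -> i = 17 * 2 + 5 = 39.
Iteration 3: 39 < 83 holds -> i = 39 * 2 + 5 = 83.
Iteration 4: 83 < 83 fails; recursion stops.
SUM(i) = 6 + 17 + 39 + 83 = 145.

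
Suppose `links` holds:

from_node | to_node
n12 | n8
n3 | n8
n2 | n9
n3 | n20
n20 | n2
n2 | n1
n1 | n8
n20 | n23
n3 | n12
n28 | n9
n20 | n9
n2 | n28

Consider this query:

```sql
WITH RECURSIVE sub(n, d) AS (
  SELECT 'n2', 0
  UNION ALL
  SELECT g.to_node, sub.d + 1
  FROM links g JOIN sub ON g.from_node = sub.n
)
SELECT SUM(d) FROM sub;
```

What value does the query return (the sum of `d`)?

Base: (n2, d=0).
Iteration 1: edges from {n2} -> (n1, d=1), (n28, d=1), (n9, d=1).
Iteration 2: edges from {n1,n28,n9} -> (n8, d=2), (n9, d=2).
Iteration 3: no outgoing edges from {n8,n9}; recursion stops.
SUM(d) = 0 + 1 + 1 + 1 + 2 + 2 = 7.

7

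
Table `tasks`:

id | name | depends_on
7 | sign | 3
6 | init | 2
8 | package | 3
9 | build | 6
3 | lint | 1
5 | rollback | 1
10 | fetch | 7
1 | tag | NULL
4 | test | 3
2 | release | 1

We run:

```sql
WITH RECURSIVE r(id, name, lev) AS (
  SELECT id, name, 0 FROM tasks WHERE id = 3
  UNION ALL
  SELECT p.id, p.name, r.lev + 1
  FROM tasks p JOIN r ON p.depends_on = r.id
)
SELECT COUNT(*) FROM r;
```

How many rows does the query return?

5

Base: id=3 (lint) at lev 0.
Iteration 1: rows with depends_on in {3} -> test (id 4, lev 1), sign (id 7, lev 1), package (id 8, lev 1).
Iteration 2: rows with depends_on in {4,7,8} -> fetch (id 10, lev 2).
Iteration 3: no rows with depends_on in {10}; recursion stops.
Total rows emitted: 5.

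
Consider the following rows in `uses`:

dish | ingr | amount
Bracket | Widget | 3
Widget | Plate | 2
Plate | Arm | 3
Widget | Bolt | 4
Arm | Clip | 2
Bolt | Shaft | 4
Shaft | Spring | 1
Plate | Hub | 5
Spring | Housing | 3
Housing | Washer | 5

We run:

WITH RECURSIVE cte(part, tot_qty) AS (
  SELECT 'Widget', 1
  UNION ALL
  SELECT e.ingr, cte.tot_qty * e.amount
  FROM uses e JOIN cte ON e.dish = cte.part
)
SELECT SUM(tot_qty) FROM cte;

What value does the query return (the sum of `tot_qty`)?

355

Base: (Widget, tot_qty=1).
Iteration 1: components of {Widget} -> Bolt = 1*4 = 4, Plate = 1*2 = 2.
Iteration 2: components of {Bolt,Plate} -> Arm = 2*3 = 6, Hub = 2*5 = 10, Shaft = 4*4 = 16.
Iteration 3: components of {Arm,Hub,Shaft} -> Clip = 6*2 = 12, Spring = 16*1 = 16.
Iteration 4: components of {Clip,Spring} -> Housing = 16*3 = 48.
Iteration 5: components of {Housing} -> Washer = 48*5 = 240.
Iteration 6: no further components; recursion stops.
SUM(tot_qty) = 1 + 2 + 4 + 6 + 10 + 16 + 12 + 16 + 48 + 240 = 355.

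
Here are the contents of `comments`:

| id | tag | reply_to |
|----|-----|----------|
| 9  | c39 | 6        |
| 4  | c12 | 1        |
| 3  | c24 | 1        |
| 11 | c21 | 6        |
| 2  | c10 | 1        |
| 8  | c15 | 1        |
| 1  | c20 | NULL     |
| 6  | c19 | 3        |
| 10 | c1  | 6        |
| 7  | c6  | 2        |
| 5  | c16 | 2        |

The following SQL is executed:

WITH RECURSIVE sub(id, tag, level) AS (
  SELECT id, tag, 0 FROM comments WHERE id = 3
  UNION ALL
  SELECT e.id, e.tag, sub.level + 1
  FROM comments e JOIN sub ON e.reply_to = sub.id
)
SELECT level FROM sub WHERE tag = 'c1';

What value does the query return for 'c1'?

Base: id=3 (c24) at level 0.
Iteration 1: rows with reply_to in {3} -> c19 (id 6, level 1).
Iteration 2: rows with reply_to in {6} -> c39 (id 9, level 2), c1 (id 10, level 2), c21 (id 11, level 2).
Iteration 3: no rows with reply_to in {9,10,11}; recursion stops.

2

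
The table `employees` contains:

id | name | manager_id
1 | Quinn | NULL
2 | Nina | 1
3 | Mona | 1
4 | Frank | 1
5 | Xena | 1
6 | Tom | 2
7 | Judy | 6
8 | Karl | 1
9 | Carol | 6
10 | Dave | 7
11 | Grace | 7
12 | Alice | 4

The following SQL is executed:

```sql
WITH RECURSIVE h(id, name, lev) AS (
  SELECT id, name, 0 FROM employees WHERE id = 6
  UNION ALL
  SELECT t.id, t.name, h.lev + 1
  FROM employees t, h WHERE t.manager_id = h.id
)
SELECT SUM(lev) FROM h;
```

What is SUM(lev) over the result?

6

Base: id=6 (Tom) at lev 0.
Iteration 1: rows with manager_id in {6} -> Judy (id 7, lev 1), Carol (id 9, lev 1).
Iteration 2: rows with manager_id in {7,9} -> Dave (id 10, lev 2), Grace (id 11, lev 2).
Iteration 3: no rows with manager_id in {10,11}; recursion stops.
SUM(lev) = 0 + 1 + 1 + 2 + 2 = 6.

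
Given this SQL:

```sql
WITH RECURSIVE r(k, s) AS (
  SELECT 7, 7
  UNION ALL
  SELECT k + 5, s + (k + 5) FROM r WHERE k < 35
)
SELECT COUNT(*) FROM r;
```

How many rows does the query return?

7

Base: k=7, s=7.
Iteration 1: 7 < 35 holds -> k = 7 + 5 = 12, s = 7 + 12 = 19.
Iteration 2: 12 < 35 holds -> k = 12 + 5 = 17, s = 19 + 17 = 36.
Iteration 3: 17 < 35 holds -> k = 17 + 5 = 22, s = 36 + 22 = 58.
Iteration 4: 22 < 35 holds -> k = 22 + 5 = 27, s = 58 + 27 = 85.
Iteration 5: 27 < 35 holds -> k = 27 + 5 = 32, s = 85 + 32 = 117.
Iteration 6: 32 < 35 holds -> k = 32 + 5 = 37, s = 117 + 37 = 154.
Iteration 7: 37 < 35 fails; recursion stops.
Total rows emitted: 7.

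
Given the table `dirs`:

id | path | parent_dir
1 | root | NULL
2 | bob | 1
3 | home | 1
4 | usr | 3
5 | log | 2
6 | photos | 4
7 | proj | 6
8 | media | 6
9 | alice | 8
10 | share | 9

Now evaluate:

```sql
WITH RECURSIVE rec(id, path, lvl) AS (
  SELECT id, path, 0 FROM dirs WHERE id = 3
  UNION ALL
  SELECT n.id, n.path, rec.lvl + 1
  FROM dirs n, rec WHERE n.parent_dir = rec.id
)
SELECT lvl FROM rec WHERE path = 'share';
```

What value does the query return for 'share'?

5

Base: id=3 (home) at lvl 0.
Iteration 1: rows with parent_dir in {3} -> usr (id 4, lvl 1).
Iteration 2: rows with parent_dir in {4} -> photos (id 6, lvl 2).
Iteration 3: rows with parent_dir in {6} -> proj (id 7, lvl 3), media (id 8, lvl 3).
Iteration 4: rows with parent_dir in {7,8} -> alice (id 9, lvl 4).
Iteration 5: rows with parent_dir in {9} -> share (id 10, lvl 5).
Iteration 6: no rows with parent_dir in {10}; recursion stops.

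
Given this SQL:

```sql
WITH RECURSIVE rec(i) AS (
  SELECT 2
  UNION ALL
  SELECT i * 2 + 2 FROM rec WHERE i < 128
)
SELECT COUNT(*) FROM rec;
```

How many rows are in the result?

7

Base: i=2.
Iteration 1: 2 < 128 holds -> i = 2 * 2 + 2 = 6.
Iteration 2: 6 < 128 holds -> i = 6 * 2 + 2 = 14.
Iteration 3: 14 < 128 holds -> i = 14 * 2 + 2 = 30.
Iteration 4: 30 < 128 holds -> i = 30 * 2 + 2 = 62.
Iteration 5: 62 < 128 holds -> i = 62 * 2 + 2 = 126.
Iteration 6: 126 < 128 holds -> i = 126 * 2 + 2 = 254.
Iteration 7: 254 < 128 fails; recursion stops.
Total rows emitted: 7.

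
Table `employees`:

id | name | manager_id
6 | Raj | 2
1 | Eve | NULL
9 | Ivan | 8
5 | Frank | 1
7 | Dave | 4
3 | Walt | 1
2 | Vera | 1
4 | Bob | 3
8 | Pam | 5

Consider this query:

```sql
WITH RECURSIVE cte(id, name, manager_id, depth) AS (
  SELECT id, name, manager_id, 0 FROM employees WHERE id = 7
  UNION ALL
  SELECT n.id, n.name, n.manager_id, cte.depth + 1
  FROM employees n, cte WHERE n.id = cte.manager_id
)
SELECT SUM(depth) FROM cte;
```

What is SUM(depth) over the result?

6

Base: id=7 (Dave), manager_id=4, depth 0.
Iteration 1: join on id=4 -> Bob (id 4, manager_id=3, depth 1).
Iteration 2: join on id=3 -> Walt (id 3, manager_id=1, depth 2).
Iteration 3: join on id=1 -> Eve (id 1, manager_id=NULL, depth 3).
Iteration 4: manager_id is NULL; no match; recursion stops.
SUM(depth) = 0 + 1 + 2 + 3 = 6.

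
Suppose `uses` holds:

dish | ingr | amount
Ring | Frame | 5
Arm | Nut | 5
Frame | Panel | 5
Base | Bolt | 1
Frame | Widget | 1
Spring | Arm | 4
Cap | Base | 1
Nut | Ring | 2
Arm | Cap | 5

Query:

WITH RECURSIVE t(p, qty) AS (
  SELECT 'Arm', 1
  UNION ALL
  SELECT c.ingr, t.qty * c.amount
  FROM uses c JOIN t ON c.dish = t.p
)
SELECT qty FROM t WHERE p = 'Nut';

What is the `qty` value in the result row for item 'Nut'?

Base: (Arm, qty=1).
Iteration 1: components of {Arm} -> Cap = 1*5 = 5, Nut = 1*5 = 5.
Iteration 2: components of {Cap,Nut} -> Base = 5*1 = 5, Ring = 5*2 = 10.
Iteration 3: components of {Base,Ring} -> Bolt = 5*1 = 5, Frame = 10*5 = 50.
Iteration 4: components of {Bolt,Frame} -> Panel = 50*5 = 250, Widget = 50*1 = 50.
Iteration 5: no further components; recursion stops.

5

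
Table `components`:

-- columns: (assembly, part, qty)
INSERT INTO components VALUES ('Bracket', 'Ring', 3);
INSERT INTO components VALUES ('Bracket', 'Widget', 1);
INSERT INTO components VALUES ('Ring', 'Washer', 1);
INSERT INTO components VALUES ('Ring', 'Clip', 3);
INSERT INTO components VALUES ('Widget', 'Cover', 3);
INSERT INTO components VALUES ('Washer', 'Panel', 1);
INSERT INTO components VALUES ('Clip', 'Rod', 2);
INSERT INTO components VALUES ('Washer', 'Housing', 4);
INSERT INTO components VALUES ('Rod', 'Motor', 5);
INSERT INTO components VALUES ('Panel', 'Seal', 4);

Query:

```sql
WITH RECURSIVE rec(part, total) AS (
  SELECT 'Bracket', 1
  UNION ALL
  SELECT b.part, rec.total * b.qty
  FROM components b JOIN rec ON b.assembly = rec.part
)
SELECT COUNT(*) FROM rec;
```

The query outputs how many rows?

Base: (Bracket, total=1).
Iteration 1: components of {Bracket} -> Ring = 1*3 = 3, Widget = 1*1 = 1.
Iteration 2: components of {Ring,Widget} -> Clip = 3*3 = 9, Cover = 1*3 = 3, Washer = 3*1 = 3.
Iteration 3: components of {Clip,Cover,Washer} -> Housing = 3*4 = 12, Panel = 3*1 = 3, Rod = 9*2 = 18.
Iteration 4: components of {Housing,Panel,Rod} -> Motor = 18*5 = 90, Seal = 3*4 = 12.
Iteration 5: no further components; recursion stops.
Total rows emitted: 11.

11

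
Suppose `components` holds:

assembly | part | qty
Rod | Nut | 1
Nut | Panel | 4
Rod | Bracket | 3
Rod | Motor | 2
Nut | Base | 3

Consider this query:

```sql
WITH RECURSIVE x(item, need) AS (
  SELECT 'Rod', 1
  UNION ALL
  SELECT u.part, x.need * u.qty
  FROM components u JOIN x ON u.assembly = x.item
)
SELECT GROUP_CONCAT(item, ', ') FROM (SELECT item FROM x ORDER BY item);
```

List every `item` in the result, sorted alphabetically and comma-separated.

Base, Bracket, Motor, Nut, Panel, Rod

Base: (Rod, need=1).
Iteration 1: components of {Rod} -> Bracket = 1*3 = 3, Motor = 1*2 = 2, Nut = 1*1 = 1.
Iteration 2: components of {Bracket,Motor,Nut} -> Base = 1*3 = 3, Panel = 1*4 = 4.
Iteration 3: no further components; recursion stops.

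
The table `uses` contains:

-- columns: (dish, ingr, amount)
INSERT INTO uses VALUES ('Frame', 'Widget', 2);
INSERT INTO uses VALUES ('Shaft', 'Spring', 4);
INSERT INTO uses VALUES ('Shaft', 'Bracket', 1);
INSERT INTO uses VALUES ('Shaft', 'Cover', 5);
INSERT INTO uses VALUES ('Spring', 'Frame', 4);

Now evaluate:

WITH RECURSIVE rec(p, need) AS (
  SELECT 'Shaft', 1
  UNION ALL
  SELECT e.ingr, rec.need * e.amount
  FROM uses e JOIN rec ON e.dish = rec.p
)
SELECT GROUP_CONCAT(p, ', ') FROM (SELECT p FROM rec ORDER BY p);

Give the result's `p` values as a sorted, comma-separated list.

Base: (Shaft, need=1).
Iteration 1: components of {Shaft} -> Bracket = 1*1 = 1, Cover = 1*5 = 5, Spring = 1*4 = 4.
Iteration 2: components of {Bracket,Cover,Spring} -> Frame = 4*4 = 16.
Iteration 3: components of {Frame} -> Widget = 16*2 = 32.
Iteration 4: no further components; recursion stops.

Bracket, Cover, Frame, Shaft, Spring, Widget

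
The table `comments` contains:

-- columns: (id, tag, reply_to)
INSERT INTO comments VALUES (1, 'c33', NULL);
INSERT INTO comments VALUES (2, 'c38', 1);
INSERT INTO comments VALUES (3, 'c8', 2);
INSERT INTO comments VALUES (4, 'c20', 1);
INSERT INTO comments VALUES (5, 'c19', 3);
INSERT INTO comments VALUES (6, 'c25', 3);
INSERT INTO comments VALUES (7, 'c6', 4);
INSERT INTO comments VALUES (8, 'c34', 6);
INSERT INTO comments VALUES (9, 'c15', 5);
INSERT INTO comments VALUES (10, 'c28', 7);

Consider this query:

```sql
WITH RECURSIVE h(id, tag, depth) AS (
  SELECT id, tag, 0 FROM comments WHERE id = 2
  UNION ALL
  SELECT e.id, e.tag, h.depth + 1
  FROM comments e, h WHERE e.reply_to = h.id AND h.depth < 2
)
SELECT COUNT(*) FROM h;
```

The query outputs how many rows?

4

Base: id=2 (c38) at depth 0.
Iteration 1: rows with reply_to in {2} -> c8 (id 3, depth 1).
Iteration 2: rows with reply_to in {3} -> c19 (id 5, depth 2), c25 (id 6, depth 2).
Iteration 3: depth < 2 fails for all current rows; recursion stops.
Total rows emitted: 4.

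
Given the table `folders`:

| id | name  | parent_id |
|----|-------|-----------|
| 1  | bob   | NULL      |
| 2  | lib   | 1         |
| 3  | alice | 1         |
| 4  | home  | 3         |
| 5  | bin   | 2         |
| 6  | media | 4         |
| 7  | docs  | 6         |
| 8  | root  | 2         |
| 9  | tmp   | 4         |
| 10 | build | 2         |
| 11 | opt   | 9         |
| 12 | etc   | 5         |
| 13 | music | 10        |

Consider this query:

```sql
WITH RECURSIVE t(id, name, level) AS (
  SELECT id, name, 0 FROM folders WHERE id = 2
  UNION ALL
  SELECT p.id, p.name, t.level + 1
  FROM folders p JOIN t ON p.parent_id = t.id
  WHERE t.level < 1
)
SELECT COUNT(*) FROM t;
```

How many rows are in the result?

4

Base: id=2 (lib) at level 0.
Iteration 1: rows with parent_id in {2} -> bin (id 5, level 1), root (id 8, level 1), build (id 10, level 1).
Iteration 2: level < 1 fails for all current rows; recursion stops.
Total rows emitted: 4.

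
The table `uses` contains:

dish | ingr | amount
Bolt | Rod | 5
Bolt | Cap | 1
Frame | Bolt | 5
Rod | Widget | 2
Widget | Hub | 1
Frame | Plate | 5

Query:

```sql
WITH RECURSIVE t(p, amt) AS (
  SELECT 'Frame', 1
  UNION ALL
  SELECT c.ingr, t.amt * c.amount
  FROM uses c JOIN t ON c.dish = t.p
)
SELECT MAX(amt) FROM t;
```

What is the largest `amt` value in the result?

50

Base: (Frame, amt=1).
Iteration 1: components of {Frame} -> Bolt = 1*5 = 5, Plate = 1*5 = 5.
Iteration 2: components of {Bolt,Plate} -> Cap = 5*1 = 5, Rod = 5*5 = 25.
Iteration 3: components of {Cap,Rod} -> Widget = 25*2 = 50.
Iteration 4: components of {Widget} -> Hub = 50*1 = 50.
Iteration 5: no further components; recursion stops.
amt values: 1, 5, 5, 25, 5, 50, 50; the maximum is 50.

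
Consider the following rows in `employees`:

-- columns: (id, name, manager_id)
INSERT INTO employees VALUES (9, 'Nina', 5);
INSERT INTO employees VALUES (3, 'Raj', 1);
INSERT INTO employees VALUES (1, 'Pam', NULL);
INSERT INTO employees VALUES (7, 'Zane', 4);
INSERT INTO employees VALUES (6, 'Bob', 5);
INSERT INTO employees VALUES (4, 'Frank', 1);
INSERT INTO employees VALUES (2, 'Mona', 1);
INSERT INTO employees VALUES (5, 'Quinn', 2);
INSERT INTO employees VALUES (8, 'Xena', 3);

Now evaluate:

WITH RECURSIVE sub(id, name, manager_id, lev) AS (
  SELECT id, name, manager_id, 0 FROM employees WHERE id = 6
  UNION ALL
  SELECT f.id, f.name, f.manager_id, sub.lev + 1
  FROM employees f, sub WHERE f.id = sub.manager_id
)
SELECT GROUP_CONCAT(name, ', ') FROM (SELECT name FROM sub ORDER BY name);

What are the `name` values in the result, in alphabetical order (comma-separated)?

Base: id=6 (Bob), manager_id=5, lev 0.
Iteration 1: join on id=5 -> Quinn (id 5, manager_id=2, lev 1).
Iteration 2: join on id=2 -> Mona (id 2, manager_id=1, lev 2).
Iteration 3: join on id=1 -> Pam (id 1, manager_id=NULL, lev 3).
Iteration 4: manager_id is NULL; no match; recursion stops.

Bob, Mona, Pam, Quinn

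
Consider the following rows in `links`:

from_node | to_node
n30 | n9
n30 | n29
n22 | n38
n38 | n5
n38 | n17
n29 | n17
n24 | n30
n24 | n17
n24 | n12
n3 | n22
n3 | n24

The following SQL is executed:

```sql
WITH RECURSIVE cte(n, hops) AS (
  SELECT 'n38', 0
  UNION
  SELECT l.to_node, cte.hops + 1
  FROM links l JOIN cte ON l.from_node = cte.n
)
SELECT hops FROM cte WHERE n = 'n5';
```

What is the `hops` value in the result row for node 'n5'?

1

Base: (n38, hops=0).
Iteration 1: edges from {n38} -> (n17, hops=1), (n5, hops=1).
Iteration 2: no outgoing edges from {n17,n5}; recursion stops.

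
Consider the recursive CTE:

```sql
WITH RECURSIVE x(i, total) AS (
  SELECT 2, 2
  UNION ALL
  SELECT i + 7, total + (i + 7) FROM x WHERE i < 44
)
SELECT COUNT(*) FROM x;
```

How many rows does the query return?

7

Base: i=2, total=2.
Iteration 1: 2 < 44 holds -> i = 2 + 7 = 9, total = 2 + 9 = 11.
Iteration 2: 9 < 44 holds -> i = 9 + 7 = 16, total = 11 + 16 = 27.
Iteration 3: 16 < 44 holds -> i = 16 + 7 = 23, total = 27 + 23 = 50.
Iteration 4: 23 < 44 holds -> i = 23 + 7 = 30, total = 50 + 30 = 80.
Iteration 5: 30 < 44 holds -> i = 30 + 7 = 37, total = 80 + 37 = 117.
Iteration 6: 37 < 44 holds -> i = 37 + 7 = 44, total = 117 + 44 = 161.
Iteration 7: 44 < 44 fails; recursion stops.
Total rows emitted: 7.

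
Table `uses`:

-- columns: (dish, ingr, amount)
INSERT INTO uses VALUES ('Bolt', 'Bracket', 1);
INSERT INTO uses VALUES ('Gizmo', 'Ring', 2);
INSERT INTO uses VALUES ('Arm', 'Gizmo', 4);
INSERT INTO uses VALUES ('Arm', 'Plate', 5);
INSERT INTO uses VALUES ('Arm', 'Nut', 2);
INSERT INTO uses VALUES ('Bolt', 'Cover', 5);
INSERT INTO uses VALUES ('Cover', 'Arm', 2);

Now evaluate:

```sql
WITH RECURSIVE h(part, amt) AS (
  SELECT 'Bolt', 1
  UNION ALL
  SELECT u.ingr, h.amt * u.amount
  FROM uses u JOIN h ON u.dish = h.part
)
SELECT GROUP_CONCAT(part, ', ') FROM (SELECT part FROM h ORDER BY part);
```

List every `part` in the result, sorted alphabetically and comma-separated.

Arm, Bolt, Bracket, Cover, Gizmo, Nut, Plate, Ring

Base: (Bolt, amt=1).
Iteration 1: components of {Bolt} -> Bracket = 1*1 = 1, Cover = 1*5 = 5.
Iteration 2: components of {Bracket,Cover} -> Arm = 5*2 = 10.
Iteration 3: components of {Arm} -> Gizmo = 10*4 = 40, Nut = 10*2 = 20, Plate = 10*5 = 50.
Iteration 4: components of {Gizmo,Nut,Plate} -> Ring = 40*2 = 80.
Iteration 5: no further components; recursion stops.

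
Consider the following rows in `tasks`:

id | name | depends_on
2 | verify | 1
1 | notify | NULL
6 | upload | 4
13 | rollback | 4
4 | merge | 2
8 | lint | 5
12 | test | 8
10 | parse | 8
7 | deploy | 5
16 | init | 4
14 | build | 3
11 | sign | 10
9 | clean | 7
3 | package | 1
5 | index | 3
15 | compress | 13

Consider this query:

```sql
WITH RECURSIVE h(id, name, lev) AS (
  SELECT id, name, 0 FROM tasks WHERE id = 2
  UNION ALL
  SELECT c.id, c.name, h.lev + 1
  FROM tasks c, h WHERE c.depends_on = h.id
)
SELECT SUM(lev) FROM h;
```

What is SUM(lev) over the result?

Base: id=2 (verify) at lev 0.
Iteration 1: rows with depends_on in {2} -> merge (id 4, lev 1).
Iteration 2: rows with depends_on in {4} -> upload (id 6, lev 2), rollback (id 13, lev 2), init (id 16, lev 2).
Iteration 3: rows with depends_on in {6,13,16} -> compress (id 15, lev 3).
Iteration 4: no rows with depends_on in {15}; recursion stops.
SUM(lev) = 0 + 1 + 2 + 2 + 2 + 3 = 10.

10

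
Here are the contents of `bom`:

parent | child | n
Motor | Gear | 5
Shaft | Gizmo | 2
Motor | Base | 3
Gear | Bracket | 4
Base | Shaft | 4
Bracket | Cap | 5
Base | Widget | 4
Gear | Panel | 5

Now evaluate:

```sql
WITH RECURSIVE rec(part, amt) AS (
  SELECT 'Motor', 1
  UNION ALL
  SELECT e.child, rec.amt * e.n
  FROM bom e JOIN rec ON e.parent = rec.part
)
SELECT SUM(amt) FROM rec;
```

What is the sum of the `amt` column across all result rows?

202

Base: (Motor, amt=1).
Iteration 1: components of {Motor} -> Base = 1*3 = 3, Gear = 1*5 = 5.
Iteration 2: components of {Base,Gear} -> Bracket = 5*4 = 20, Panel = 5*5 = 25, Shaft = 3*4 = 12, Widget = 3*4 = 12.
Iteration 3: components of {Bracket,Panel,Shaft,Widget} -> Cap = 20*5 = 100, Gizmo = 12*2 = 24.
Iteration 4: no further components; recursion stops.
SUM(amt) = 1 + 5 + 3 + 25 + 20 + 12 + 12 + 100 + 24 = 202.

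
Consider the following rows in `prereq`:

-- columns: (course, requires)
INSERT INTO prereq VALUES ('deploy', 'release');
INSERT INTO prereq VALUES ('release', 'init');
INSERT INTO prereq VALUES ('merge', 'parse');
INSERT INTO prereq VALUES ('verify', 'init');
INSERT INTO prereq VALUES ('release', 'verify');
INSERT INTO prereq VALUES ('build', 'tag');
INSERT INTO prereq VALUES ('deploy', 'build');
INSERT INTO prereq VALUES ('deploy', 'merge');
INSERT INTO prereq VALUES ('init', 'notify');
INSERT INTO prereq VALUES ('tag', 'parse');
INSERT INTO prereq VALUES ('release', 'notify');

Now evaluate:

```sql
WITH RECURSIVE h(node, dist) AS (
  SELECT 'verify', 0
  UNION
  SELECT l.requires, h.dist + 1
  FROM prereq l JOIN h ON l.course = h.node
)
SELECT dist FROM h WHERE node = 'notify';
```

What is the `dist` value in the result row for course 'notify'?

2

Base: (verify, dist=0).
Iteration 1: edges from {verify} -> (init, dist=1).
Iteration 2: edges from {init} -> (notify, dist=2).
Iteration 3: no outgoing edges from {notify}; recursion stops.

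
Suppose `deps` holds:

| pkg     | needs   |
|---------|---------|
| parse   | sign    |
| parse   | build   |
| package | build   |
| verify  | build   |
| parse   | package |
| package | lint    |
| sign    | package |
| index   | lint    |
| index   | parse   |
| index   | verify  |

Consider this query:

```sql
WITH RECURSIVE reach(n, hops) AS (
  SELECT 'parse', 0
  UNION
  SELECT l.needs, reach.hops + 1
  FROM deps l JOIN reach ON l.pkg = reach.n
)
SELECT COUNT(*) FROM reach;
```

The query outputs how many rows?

Base: (parse, hops=0).
Iteration 1: edges from {parse} -> (build, hops=1), (package, hops=1), (sign, hops=1).
Iteration 2: edges from {build,package,sign} -> (build, hops=2), (lint, hops=2), (package, hops=2).
Iteration 3: edges from {build,lint,package} -> (build, hops=3), (lint, hops=3).
Iteration 4: no outgoing edges from {build,lint}; recursion stops.
Total rows emitted: 9.

9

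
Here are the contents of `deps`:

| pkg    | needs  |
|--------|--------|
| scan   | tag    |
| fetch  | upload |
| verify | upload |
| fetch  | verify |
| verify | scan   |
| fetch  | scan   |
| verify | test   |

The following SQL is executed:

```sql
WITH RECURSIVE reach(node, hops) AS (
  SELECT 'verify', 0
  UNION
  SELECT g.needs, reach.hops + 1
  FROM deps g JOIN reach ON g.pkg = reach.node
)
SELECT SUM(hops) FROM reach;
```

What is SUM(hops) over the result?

5

Base: (verify, hops=0).
Iteration 1: edges from {verify} -> (scan, hops=1), (test, hops=1), (upload, hops=1).
Iteration 2: edges from {scan,test,upload} -> (tag, hops=2).
Iteration 3: no outgoing edges from {tag}; recursion stops.
SUM(hops) = 0 + 1 + 1 + 1 + 2 = 5.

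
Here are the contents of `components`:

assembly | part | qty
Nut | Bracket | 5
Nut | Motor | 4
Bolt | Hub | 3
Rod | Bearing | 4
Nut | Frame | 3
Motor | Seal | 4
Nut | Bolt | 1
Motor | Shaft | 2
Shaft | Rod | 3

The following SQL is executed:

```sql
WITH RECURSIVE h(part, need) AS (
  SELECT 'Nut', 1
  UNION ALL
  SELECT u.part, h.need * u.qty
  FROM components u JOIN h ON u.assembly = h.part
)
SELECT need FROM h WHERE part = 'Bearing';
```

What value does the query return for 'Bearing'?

96

Base: (Nut, need=1).
Iteration 1: components of {Nut} -> Bolt = 1*1 = 1, Bracket = 1*5 = 5, Frame = 1*3 = 3, Motor = 1*4 = 4.
Iteration 2: components of {Bolt,Bracket,Frame,Motor} -> Hub = 1*3 = 3, Seal = 4*4 = 16, Shaft = 4*2 = 8.
Iteration 3: components of {Hub,Seal,Shaft} -> Rod = 8*3 = 24.
Iteration 4: components of {Rod} -> Bearing = 24*4 = 96.
Iteration 5: no further components; recursion stops.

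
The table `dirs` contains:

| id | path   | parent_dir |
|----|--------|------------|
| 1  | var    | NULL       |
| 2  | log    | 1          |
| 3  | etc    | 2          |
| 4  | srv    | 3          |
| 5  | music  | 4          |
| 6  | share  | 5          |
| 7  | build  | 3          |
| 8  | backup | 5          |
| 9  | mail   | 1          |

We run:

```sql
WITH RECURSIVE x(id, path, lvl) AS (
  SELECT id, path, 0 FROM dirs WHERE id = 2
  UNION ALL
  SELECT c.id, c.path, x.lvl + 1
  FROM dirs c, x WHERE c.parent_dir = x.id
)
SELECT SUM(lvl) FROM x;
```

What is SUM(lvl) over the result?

Base: id=2 (log) at lvl 0.
Iteration 1: rows with parent_dir in {2} -> etc (id 3, lvl 1).
Iteration 2: rows with parent_dir in {3} -> srv (id 4, lvl 2), build (id 7, lvl 2).
Iteration 3: rows with parent_dir in {4,7} -> music (id 5, lvl 3).
Iteration 4: rows with parent_dir in {5} -> share (id 6, lvl 4), backup (id 8, lvl 4).
Iteration 5: no rows with parent_dir in {6,8}; recursion stops.
SUM(lvl) = 0 + 1 + 2 + 2 + 3 + 4 + 4 = 16.

16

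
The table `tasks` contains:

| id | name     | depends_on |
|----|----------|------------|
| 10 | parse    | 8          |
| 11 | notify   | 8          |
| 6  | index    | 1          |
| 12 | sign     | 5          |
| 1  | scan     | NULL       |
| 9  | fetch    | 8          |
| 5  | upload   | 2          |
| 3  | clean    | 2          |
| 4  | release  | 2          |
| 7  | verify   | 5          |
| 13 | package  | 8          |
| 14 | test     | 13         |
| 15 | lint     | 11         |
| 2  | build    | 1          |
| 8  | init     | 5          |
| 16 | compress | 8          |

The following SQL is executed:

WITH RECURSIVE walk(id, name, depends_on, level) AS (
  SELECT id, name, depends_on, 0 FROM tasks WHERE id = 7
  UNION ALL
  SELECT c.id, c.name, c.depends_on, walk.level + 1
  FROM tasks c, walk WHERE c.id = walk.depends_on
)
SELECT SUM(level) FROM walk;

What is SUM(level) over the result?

Base: id=7 (verify), depends_on=5, level 0.
Iteration 1: join on id=5 -> upload (id 5, depends_on=2, level 1).
Iteration 2: join on id=2 -> build (id 2, depends_on=1, level 2).
Iteration 3: join on id=1 -> scan (id 1, depends_on=NULL, level 3).
Iteration 4: depends_on is NULL; no match; recursion stops.
SUM(level) = 0 + 1 + 2 + 3 = 6.

6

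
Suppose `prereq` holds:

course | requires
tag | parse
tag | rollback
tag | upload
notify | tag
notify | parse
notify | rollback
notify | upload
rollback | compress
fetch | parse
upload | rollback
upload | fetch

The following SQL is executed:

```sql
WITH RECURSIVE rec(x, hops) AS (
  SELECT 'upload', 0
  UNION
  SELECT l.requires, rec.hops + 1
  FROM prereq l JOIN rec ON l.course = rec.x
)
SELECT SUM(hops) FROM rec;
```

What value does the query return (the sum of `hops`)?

Base: (upload, hops=0).
Iteration 1: edges from {upload} -> (fetch, hops=1), (rollback, hops=1).
Iteration 2: edges from {fetch,rollback} -> (compress, hops=2), (parse, hops=2).
Iteration 3: no outgoing edges from {compress,parse}; recursion stops.
SUM(hops) = 0 + 1 + 1 + 2 + 2 = 6.

6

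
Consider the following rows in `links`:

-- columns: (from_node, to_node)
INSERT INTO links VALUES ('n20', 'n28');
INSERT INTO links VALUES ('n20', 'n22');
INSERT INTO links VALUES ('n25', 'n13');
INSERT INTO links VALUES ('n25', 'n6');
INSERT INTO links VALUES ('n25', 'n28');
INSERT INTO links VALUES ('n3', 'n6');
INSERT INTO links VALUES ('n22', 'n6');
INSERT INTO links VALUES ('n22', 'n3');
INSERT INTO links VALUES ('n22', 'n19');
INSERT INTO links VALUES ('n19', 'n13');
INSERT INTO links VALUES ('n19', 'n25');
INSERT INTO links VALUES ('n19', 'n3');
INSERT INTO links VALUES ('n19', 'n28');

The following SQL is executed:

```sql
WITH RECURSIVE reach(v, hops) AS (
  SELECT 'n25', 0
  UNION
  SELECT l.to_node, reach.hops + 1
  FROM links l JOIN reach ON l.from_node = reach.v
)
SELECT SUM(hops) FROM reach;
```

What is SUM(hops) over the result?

3

Base: (n25, hops=0).
Iteration 1: edges from {n25} -> (n13, hops=1), (n28, hops=1), (n6, hops=1).
Iteration 2: no outgoing edges from {n13,n28,n6}; recursion stops.
SUM(hops) = 0 + 1 + 1 + 1 = 3.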